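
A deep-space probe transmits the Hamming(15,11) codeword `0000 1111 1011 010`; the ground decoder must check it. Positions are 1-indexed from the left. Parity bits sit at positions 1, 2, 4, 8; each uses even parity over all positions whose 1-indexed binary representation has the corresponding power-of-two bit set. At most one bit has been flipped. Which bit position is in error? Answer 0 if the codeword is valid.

12

s1: b1⊕b3⊕b5⊕b7⊕b9⊕b11⊕b13⊕b15 = 0⊕0⊕1⊕1⊕1⊕1⊕0⊕0 = 0
s2: b2⊕b3⊕b6⊕b7⊕b10⊕b11⊕b14⊕b15 = 0⊕0⊕1⊕1⊕0⊕1⊕1⊕0 = 0
s4: b4⊕b5⊕b6⊕b7⊕b12⊕b13⊕b14⊕b15 = 0⊕1⊕1⊕1⊕1⊕0⊕1⊕0 = 1
s8: b8⊕b9⊕b10⊕b11⊕b12⊕b13⊕b14⊕b15 = 1⊕1⊕0⊕1⊕1⊕0⊕1⊕0 = 1
Syndrome (s8...s1) = 1100 → position 12.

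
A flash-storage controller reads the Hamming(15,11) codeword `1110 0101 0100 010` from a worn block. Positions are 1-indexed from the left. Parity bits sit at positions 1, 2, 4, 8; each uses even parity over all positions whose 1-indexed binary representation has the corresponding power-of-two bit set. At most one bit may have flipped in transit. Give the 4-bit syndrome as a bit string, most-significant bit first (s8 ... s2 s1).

1010

s1: b1⊕b3⊕b5⊕b7⊕b9⊕b11⊕b13⊕b15 = 1⊕1⊕0⊕0⊕0⊕0⊕0⊕0 = 0
s2: b2⊕b3⊕b6⊕b7⊕b10⊕b11⊕b14⊕b15 = 1⊕1⊕1⊕0⊕1⊕0⊕1⊕0 = 1
s4: b4⊕b5⊕b6⊕b7⊕b12⊕b13⊕b14⊕b15 = 0⊕0⊕1⊕0⊕0⊕0⊕1⊕0 = 0
s8: b8⊕b9⊕b10⊕b11⊕b12⊕b13⊕b14⊕b15 = 1⊕0⊕1⊕0⊕0⊕0⊕1⊕0 = 1
Syndrome (s8...s1) = 1010 → position 10.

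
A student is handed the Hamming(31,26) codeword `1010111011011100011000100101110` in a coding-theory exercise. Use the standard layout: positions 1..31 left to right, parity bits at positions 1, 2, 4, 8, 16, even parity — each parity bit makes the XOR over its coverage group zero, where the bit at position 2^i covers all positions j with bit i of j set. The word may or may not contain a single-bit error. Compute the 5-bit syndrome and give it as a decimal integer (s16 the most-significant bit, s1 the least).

s1: b1⊕b3⊕b5⊕b7⊕b9⊕b11⊕b13⊕b15⊕b17⊕b19⊕b21⊕b23⊕b25⊕b27⊕b29⊕b31 = 1⊕1⊕1⊕1⊕1⊕0⊕1⊕0⊕0⊕1⊕0⊕1⊕0⊕0⊕1⊕0 = 1
s2: b2⊕b3⊕b6⊕b7⊕b10⊕b11⊕b14⊕b15⊕b18⊕b19⊕b22⊕b23⊕b26⊕b27⊕b30⊕b31 = 0⊕1⊕1⊕1⊕1⊕0⊕1⊕0⊕1⊕1⊕0⊕1⊕1⊕0⊕1⊕0 = 0
s4: b4⊕b5⊕b6⊕b7⊕b12⊕b13⊕b14⊕b15⊕b20⊕b21⊕b22⊕b23⊕b28⊕b29⊕b30⊕b31 = 0⊕1⊕1⊕1⊕1⊕1⊕1⊕0⊕0⊕0⊕0⊕1⊕1⊕1⊕1⊕0 = 0
s8: b8⊕b9⊕b10⊕b11⊕b12⊕b13⊕b14⊕b15⊕b24⊕b25⊕b26⊕b27⊕b28⊕b29⊕b30⊕b31 = 0⊕1⊕1⊕0⊕1⊕1⊕1⊕0⊕0⊕0⊕1⊕0⊕1⊕1⊕1⊕0 = 1
s16: b16⊕b17⊕b18⊕b19⊕b20⊕b21⊕b22⊕b23⊕b24⊕b25⊕b26⊕b27⊕b28⊕b29⊕b30⊕b31 = 0⊕0⊕1⊕1⊕0⊕0⊕0⊕1⊕0⊕0⊕1⊕0⊕1⊕1⊕1⊕0 = 1
Syndrome (s16...s1) = 11001 → position 25.

25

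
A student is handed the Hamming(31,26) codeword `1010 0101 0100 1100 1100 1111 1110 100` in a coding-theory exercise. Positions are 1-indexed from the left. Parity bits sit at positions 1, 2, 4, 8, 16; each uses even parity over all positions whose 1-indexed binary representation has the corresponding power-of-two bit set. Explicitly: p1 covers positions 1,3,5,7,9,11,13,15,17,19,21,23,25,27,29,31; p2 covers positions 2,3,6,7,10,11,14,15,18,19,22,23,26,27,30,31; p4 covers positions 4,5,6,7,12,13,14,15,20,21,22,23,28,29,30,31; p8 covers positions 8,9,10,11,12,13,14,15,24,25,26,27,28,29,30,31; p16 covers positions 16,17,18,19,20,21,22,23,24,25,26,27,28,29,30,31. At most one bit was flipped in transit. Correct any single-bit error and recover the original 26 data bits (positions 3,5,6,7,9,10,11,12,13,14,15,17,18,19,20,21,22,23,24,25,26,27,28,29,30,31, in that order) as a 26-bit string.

10100100111110011111110100

s1: b1⊕b3⊕b5⊕b7⊕b9⊕b11⊕b13⊕b15⊕b17⊕b19⊕b21⊕b23⊕b25⊕b27⊕b29⊕b31 = 1⊕1⊕0⊕0⊕0⊕0⊕1⊕0⊕1⊕0⊕1⊕1⊕1⊕1⊕1⊕0 = 1
s2: b2⊕b3⊕b6⊕b7⊕b10⊕b11⊕b14⊕b15⊕b18⊕b19⊕b22⊕b23⊕b26⊕b27⊕b30⊕b31 = 0⊕1⊕1⊕0⊕1⊕0⊕1⊕0⊕1⊕0⊕1⊕1⊕1⊕1⊕0⊕0 = 1
s4: b4⊕b5⊕b6⊕b7⊕b12⊕b13⊕b14⊕b15⊕b20⊕b21⊕b22⊕b23⊕b28⊕b29⊕b30⊕b31 = 0⊕0⊕1⊕0⊕0⊕1⊕1⊕0⊕0⊕1⊕1⊕1⊕0⊕1⊕0⊕0 = 1
s8: b8⊕b9⊕b10⊕b11⊕b12⊕b13⊕b14⊕b15⊕b24⊕b25⊕b26⊕b27⊕b28⊕b29⊕b30⊕b31 = 1⊕0⊕1⊕0⊕0⊕1⊕1⊕0⊕1⊕1⊕1⊕1⊕0⊕1⊕0⊕0 = 1
s16: b16⊕b17⊕b18⊕b19⊕b20⊕b21⊕b22⊕b23⊕b24⊕b25⊕b26⊕b27⊕b28⊕b29⊕b30⊕b31 = 0⊕1⊕1⊕0⊕0⊕1⊕1⊕1⊕1⊕1⊕1⊕1⊕0⊕1⊕0⊕0 = 0
Syndrome (s16...s1) = 01111 → position 15.
Flip bit 15: corrected codeword = 1010010101001110110011111110100
Data bits at positions 3,5,6,7,9,10,11,12,13,14,15,17,18,19,20,21,22,23,24,25,26,27,28,29,30,31: 10100100111110011111110100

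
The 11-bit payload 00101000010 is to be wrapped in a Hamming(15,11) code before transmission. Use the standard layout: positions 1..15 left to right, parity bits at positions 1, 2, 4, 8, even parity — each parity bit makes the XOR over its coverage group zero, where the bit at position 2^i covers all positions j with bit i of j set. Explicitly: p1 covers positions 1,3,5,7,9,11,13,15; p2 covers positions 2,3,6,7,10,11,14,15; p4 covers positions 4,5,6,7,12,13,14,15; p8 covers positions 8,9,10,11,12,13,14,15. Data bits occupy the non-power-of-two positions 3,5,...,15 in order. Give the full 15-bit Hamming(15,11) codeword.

Place data bits at non-power-of-two positions: b3=0, b5=0, b6=1, b7=0, b9=1, b10=0, b11=0, b12=0, b13=0, b14=1, b15=0.
p1 = XOR of data positions {3,5,7,9,11,13,15} = 0⊕0⊕0⊕1⊕0⊕0⊕0 = 1
p2 = XOR of data positions {3,6,7,10,11,14,15} = 0⊕1⊕0⊕0⊕0⊕1⊕0 = 0
p4 = XOR of data positions {5,6,7,12,13,14,15} = 0⊕1⊕0⊕0⊕0⊕1⊕0 = 0
p8 = XOR of data positions {9,10,11,12,13,14,15} = 1⊕0⊕0⊕0⊕0⊕1⊕0 = 0
Codeword b1..b15 = 100001001000010

100001001000010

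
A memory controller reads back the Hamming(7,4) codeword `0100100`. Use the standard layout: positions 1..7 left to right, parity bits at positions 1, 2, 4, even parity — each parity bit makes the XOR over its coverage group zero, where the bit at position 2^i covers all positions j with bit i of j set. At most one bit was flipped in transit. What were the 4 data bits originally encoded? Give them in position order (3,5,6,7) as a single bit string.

0101

s1: b1⊕b3⊕b5⊕b7 = 0⊕0⊕1⊕0 = 1
s2: b2⊕b3⊕b6⊕b7 = 1⊕0⊕0⊕0 = 1
s4: b4⊕b5⊕b6⊕b7 = 0⊕1⊕0⊕0 = 1
Syndrome (s4...s1) = 111 → position 7.
Flip bit 7: corrected codeword = 0100101
Data bits at positions 3,5,6,7: 0101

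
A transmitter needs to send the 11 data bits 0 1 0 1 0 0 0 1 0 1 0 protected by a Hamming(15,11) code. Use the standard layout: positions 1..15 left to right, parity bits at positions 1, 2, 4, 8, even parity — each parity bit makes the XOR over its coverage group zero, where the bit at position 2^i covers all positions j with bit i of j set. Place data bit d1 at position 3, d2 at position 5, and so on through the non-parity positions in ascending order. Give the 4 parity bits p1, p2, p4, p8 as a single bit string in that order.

Place data bits at non-power-of-two positions: b3=0, b5=1, b6=0, b7=1, b9=0, b10=0, b11=0, b12=1, b13=0, b14=1, b15=0.
p1 = XOR of data positions {3,5,7,9,11,13,15} = 0⊕1⊕1⊕0⊕0⊕0⊕0 = 0
p2 = XOR of data positions {3,6,7,10,11,14,15} = 0⊕0⊕1⊕0⊕0⊕1⊕0 = 0
p4 = XOR of data positions {5,6,7,12,13,14,15} = 1⊕0⊕1⊕1⊕0⊕1⊕0 = 0
p8 = XOR of data positions {9,10,11,12,13,14,15} = 0⊕0⊕0⊕1⊕0⊕1⊕0 = 0
Parity bits p1,p2,p4,p8 = 0000

0000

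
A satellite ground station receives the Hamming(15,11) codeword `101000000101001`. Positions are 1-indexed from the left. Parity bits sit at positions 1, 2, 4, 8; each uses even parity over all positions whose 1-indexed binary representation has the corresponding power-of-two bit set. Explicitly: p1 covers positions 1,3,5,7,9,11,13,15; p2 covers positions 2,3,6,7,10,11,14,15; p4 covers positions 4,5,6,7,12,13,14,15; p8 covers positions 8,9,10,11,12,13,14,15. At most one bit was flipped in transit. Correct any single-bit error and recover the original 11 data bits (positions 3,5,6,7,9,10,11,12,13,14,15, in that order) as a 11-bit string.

10000111001

s1: b1⊕b3⊕b5⊕b7⊕b9⊕b11⊕b13⊕b15 = 1⊕1⊕0⊕0⊕0⊕0⊕0⊕1 = 1
s2: b2⊕b3⊕b6⊕b7⊕b10⊕b11⊕b14⊕b15 = 0⊕1⊕0⊕0⊕1⊕0⊕0⊕1 = 1
s4: b4⊕b5⊕b6⊕b7⊕b12⊕b13⊕b14⊕b15 = 0⊕0⊕0⊕0⊕1⊕0⊕0⊕1 = 0
s8: b8⊕b9⊕b10⊕b11⊕b12⊕b13⊕b14⊕b15 = 0⊕0⊕1⊕0⊕1⊕0⊕0⊕1 = 1
Syndrome (s8...s1) = 1011 → position 11.
Flip bit 11: corrected codeword = 101000000111001
Data bits at positions 3,5,6,7,9,10,11,12,13,14,15: 10000111001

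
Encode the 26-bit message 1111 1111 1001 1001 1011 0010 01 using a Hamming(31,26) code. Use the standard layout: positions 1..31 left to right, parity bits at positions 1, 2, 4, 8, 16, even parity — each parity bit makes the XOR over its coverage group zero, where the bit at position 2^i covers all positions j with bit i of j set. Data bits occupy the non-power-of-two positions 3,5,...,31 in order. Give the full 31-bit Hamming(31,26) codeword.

Place data bits at non-power-of-two positions: b3=1, b5=1, b6=1, b7=1, b9=1, b10=1, b11=1, b12=1, b13=1, b14=0, b15=0, b17=1, b18=1, b19=0, b20=0, b21=1, b22=1, b23=0, b24=1, b25=1, b26=0, b27=0, b28=1, b29=0, b30=0, b31=1.
p1 = XOR of data positions {3,5,7,9,11,13,15,17,19,21,23,25,27,29,31} = 1⊕1⊕1⊕1⊕1⊕1⊕0⊕1⊕0⊕1⊕0⊕1⊕0⊕0⊕1 = 0
p2 = XOR of data positions {3,6,7,10,11,14,15,18,19,22,23,26,27,30,31} = 1⊕1⊕1⊕1⊕1⊕0⊕0⊕1⊕0⊕1⊕0⊕0⊕0⊕0⊕1 = 0
p4 = XOR of data positions {5,6,7,12,13,14,15,20,21,22,23,28,29,30,31} = 1⊕1⊕1⊕1⊕1⊕0⊕0⊕0⊕1⊕1⊕0⊕1⊕0⊕0⊕1 = 1
p8 = XOR of data positions {9,10,11,12,13,14,15,24,25,26,27,28,29,30,31} = 1⊕1⊕1⊕1⊕1⊕0⊕0⊕1⊕1⊕0⊕0⊕1⊕0⊕0⊕1 = 1
p16 = XOR of data positions {17,18,19,20,21,22,23,24,25,26,27,28,29,30,31} = 1⊕1⊕0⊕0⊕1⊕1⊕0⊕1⊕1⊕0⊕0⊕1⊕0⊕0⊕1 = 0
Codeword b1..b31 = 0011111111111000110011011001001

0011111111111000110011011001001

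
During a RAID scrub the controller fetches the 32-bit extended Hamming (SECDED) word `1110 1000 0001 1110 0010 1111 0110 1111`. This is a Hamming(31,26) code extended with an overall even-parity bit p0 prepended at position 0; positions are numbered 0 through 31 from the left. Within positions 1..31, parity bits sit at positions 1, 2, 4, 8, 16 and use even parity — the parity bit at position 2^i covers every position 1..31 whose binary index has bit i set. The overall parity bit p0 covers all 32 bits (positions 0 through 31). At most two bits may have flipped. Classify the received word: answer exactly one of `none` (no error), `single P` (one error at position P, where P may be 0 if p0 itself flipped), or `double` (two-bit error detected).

single 18

s1: b1⊕b3⊕b5⊕b7⊕b9⊕b11⊕b13⊕b15⊕b17⊕b19⊕b21⊕b23⊕b25⊕b27⊕b29⊕b31 = 1⊕0⊕0⊕0⊕0⊕1⊕1⊕0⊕0⊕0⊕1⊕1⊕1⊕0⊕1⊕1 = 0
s2: b2⊕b3⊕b6⊕b7⊕b10⊕b11⊕b14⊕b15⊕b18⊕b19⊕b22⊕b23⊕b26⊕b27⊕b30⊕b31 = 1⊕0⊕0⊕0⊕0⊕1⊕1⊕0⊕1⊕0⊕1⊕1⊕1⊕0⊕1⊕1 = 1
s4: b4⊕b5⊕b6⊕b7⊕b12⊕b13⊕b14⊕b15⊕b20⊕b21⊕b22⊕b23⊕b28⊕b29⊕b30⊕b31 = 1⊕0⊕0⊕0⊕1⊕1⊕1⊕0⊕1⊕1⊕1⊕1⊕1⊕1⊕1⊕1 = 0
s8: b8⊕b9⊕b10⊕b11⊕b12⊕b13⊕b14⊕b15⊕b24⊕b25⊕b26⊕b27⊕b28⊕b29⊕b30⊕b31 = 0⊕0⊕0⊕1⊕1⊕1⊕1⊕0⊕0⊕1⊕1⊕0⊕1⊕1⊕1⊕1 = 0
s16: b16⊕b17⊕b18⊕b19⊕b20⊕b21⊕b22⊕b23⊕b24⊕b25⊕b26⊕b27⊕b28⊕b29⊕b30⊕b31 = 0⊕0⊕1⊕0⊕1⊕1⊕1⊕1⊕0⊕1⊕1⊕0⊕1⊕1⊕1⊕1 = 1
Syndrome (s16...s1) = 10010 → position 18.
Overall parity (XOR of all 32 bits, including p0): 1⊕1⊕1⊕0⊕1⊕0⊕0⊕0⊕0⊕0⊕0⊕1⊕1⊕1⊕1⊕0⊕0⊕0⊕1⊕0⊕1⊕1⊕1⊕1⊕0⊕1⊕1⊕0⊕1⊕1⊕1⊕1 = 1
Overall=1, syndrome position=18 → single-bit error at position 18.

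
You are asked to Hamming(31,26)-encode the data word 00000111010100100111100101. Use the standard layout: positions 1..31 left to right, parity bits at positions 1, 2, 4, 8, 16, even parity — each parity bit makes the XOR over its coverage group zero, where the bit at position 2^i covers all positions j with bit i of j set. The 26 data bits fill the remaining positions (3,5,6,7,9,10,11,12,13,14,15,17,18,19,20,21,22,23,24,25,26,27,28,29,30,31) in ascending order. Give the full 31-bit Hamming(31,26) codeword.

Place data bits at non-power-of-two positions: b3=0, b5=0, b6=0, b7=0, b9=0, b10=1, b11=1, b12=1, b13=0, b14=1, b15=0, b17=1, b18=0, b19=0, b20=1, b21=0, b22=0, b23=1, b24=1, b25=1, b26=1, b27=0, b28=0, b29=1, b30=0, b31=1.
p1 = XOR of data positions {3,5,7,9,11,13,15,17,19,21,23,25,27,29,31} = 0⊕0⊕0⊕0⊕1⊕0⊕0⊕1⊕0⊕0⊕1⊕1⊕0⊕1⊕1 = 0
p2 = XOR of data positions {3,6,7,10,11,14,15,18,19,22,23,26,27,30,31} = 0⊕0⊕0⊕1⊕1⊕1⊕0⊕0⊕0⊕0⊕1⊕1⊕0⊕0⊕1 = 0
p4 = XOR of data positions {5,6,7,12,13,14,15,20,21,22,23,28,29,30,31} = 0⊕0⊕0⊕1⊕0⊕1⊕0⊕1⊕0⊕0⊕1⊕0⊕1⊕0⊕1 = 0
p8 = XOR of data positions {9,10,11,12,13,14,15,24,25,26,27,28,29,30,31} = 0⊕1⊕1⊕1⊕0⊕1⊕0⊕1⊕1⊕1⊕0⊕0⊕1⊕0⊕1 = 1
p16 = XOR of data positions {17,18,19,20,21,22,23,24,25,26,27,28,29,30,31} = 1⊕0⊕0⊕1⊕0⊕0⊕1⊕1⊕1⊕1⊕0⊕0⊕1⊕0⊕1 = 0
Codeword b1..b31 = 0000000101110100100100111100101

0000000101110100100100111100101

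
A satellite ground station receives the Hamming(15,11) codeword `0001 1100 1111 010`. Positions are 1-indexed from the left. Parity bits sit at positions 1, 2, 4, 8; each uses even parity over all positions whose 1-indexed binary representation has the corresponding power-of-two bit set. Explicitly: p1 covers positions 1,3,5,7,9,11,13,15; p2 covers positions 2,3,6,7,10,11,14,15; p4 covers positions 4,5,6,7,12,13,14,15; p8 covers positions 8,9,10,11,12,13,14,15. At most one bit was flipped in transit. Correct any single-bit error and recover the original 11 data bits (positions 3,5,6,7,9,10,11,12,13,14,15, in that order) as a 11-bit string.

01101111110

s1: b1⊕b3⊕b5⊕b7⊕b9⊕b11⊕b13⊕b15 = 0⊕0⊕1⊕0⊕1⊕1⊕0⊕0 = 1
s2: b2⊕b3⊕b6⊕b7⊕b10⊕b11⊕b14⊕b15 = 0⊕0⊕1⊕0⊕1⊕1⊕1⊕0 = 0
s4: b4⊕b5⊕b6⊕b7⊕b12⊕b13⊕b14⊕b15 = 1⊕1⊕1⊕0⊕1⊕0⊕1⊕0 = 1
s8: b8⊕b9⊕b10⊕b11⊕b12⊕b13⊕b14⊕b15 = 0⊕1⊕1⊕1⊕1⊕0⊕1⊕0 = 1
Syndrome (s8...s1) = 1101 → position 13.
Flip bit 13: corrected codeword = 000111001111110
Data bits at positions 3,5,6,7,9,10,11,12,13,14,15: 01101111110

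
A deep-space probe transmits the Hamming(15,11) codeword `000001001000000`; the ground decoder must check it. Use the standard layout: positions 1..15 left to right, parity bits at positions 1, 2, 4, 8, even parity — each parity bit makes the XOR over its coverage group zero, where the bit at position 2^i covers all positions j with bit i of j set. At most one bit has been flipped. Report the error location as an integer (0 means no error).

15

s1: b1⊕b3⊕b5⊕b7⊕b9⊕b11⊕b13⊕b15 = 0⊕0⊕0⊕0⊕1⊕0⊕0⊕0 = 1
s2: b2⊕b3⊕b6⊕b7⊕b10⊕b11⊕b14⊕b15 = 0⊕0⊕1⊕0⊕0⊕0⊕0⊕0 = 1
s4: b4⊕b5⊕b6⊕b7⊕b12⊕b13⊕b14⊕b15 = 0⊕0⊕1⊕0⊕0⊕0⊕0⊕0 = 1
s8: b8⊕b9⊕b10⊕b11⊕b12⊕b13⊕b14⊕b15 = 0⊕1⊕0⊕0⊕0⊕0⊕0⊕0 = 1
Syndrome (s8...s1) = 1111 → position 15.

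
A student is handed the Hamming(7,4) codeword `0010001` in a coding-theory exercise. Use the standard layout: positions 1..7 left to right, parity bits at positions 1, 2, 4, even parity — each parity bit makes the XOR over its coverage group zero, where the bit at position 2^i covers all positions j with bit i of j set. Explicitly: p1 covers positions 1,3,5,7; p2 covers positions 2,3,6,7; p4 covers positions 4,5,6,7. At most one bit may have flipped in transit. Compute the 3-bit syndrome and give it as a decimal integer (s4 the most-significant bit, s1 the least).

s1: b1⊕b3⊕b5⊕b7 = 0⊕1⊕0⊕1 = 0
s2: b2⊕b3⊕b6⊕b7 = 0⊕1⊕0⊕1 = 0
s4: b4⊕b5⊕b6⊕b7 = 0⊕0⊕0⊕1 = 1
Syndrome (s4...s1) = 100 → position 4.

4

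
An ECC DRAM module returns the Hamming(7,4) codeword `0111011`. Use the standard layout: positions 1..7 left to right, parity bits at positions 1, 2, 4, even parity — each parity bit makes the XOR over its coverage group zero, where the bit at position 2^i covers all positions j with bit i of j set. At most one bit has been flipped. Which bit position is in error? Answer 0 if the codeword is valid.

4

s1: b1⊕b3⊕b5⊕b7 = 0⊕1⊕0⊕1 = 0
s2: b2⊕b3⊕b6⊕b7 = 1⊕1⊕1⊕1 = 0
s4: b4⊕b5⊕b6⊕b7 = 1⊕0⊕1⊕1 = 1
Syndrome (s4...s1) = 100 → position 4.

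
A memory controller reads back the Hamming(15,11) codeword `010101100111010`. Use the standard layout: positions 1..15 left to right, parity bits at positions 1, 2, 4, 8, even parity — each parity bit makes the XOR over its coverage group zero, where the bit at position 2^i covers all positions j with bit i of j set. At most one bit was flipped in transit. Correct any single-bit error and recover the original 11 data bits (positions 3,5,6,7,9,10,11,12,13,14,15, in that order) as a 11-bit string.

00110111010

s1: b1⊕b3⊕b5⊕b7⊕b9⊕b11⊕b13⊕b15 = 0⊕0⊕0⊕1⊕0⊕1⊕0⊕0 = 0
s2: b2⊕b3⊕b6⊕b7⊕b10⊕b11⊕b14⊕b15 = 1⊕0⊕1⊕1⊕1⊕1⊕1⊕0 = 0
s4: b4⊕b5⊕b6⊕b7⊕b12⊕b13⊕b14⊕b15 = 1⊕0⊕1⊕1⊕1⊕0⊕1⊕0 = 1
s8: b8⊕b9⊕b10⊕b11⊕b12⊕b13⊕b14⊕b15 = 0⊕0⊕1⊕1⊕1⊕0⊕1⊕0 = 0
Syndrome (s8...s1) = 0100 → position 4.
Flip bit 4: corrected codeword = 010001100111010
Data bits at positions 3,5,6,7,9,10,11,12,13,14,15: 00110111010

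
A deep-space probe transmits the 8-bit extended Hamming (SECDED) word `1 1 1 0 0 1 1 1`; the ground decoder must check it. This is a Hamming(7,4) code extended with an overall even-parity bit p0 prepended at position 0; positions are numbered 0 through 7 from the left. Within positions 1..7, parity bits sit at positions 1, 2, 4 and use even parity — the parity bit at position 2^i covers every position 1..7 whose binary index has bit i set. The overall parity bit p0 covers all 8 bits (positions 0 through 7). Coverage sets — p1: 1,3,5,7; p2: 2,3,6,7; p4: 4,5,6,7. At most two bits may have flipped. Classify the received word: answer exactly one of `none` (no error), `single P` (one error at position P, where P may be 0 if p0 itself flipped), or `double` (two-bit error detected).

double

s1: b1⊕b3⊕b5⊕b7 = 1⊕0⊕1⊕1 = 1
s2: b2⊕b3⊕b6⊕b7 = 1⊕0⊕1⊕1 = 1
s4: b4⊕b5⊕b6⊕b7 = 0⊕1⊕1⊕1 = 1
Syndrome (s4...s1) = 111 → position 7.
Overall parity (XOR of all 8 bits, including p0): 1⊕1⊕1⊕0⊕0⊕1⊕1⊕1 = 0
Overall=0, syndrome position=7 → double-bit error detected (uncorrectable).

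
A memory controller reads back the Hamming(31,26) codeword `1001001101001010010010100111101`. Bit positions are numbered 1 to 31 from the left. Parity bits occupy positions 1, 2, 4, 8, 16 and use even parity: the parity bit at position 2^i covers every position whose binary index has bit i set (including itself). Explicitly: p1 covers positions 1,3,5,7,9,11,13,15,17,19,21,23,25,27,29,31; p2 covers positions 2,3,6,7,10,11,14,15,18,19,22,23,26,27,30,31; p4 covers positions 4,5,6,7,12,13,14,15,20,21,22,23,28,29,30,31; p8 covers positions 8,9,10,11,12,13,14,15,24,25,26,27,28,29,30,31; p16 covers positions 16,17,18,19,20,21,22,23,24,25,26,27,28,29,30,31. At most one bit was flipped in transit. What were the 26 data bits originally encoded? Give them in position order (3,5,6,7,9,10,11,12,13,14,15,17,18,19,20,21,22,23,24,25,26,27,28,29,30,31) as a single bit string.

s1: b1⊕b3⊕b5⊕b7⊕b9⊕b11⊕b13⊕b15⊕b17⊕b19⊕b21⊕b23⊕b25⊕b27⊕b29⊕b31 = 1⊕0⊕0⊕1⊕0⊕0⊕1⊕1⊕0⊕0⊕1⊕1⊕0⊕1⊕1⊕1 = 1
s2: b2⊕b3⊕b6⊕b7⊕b10⊕b11⊕b14⊕b15⊕b18⊕b19⊕b22⊕b23⊕b26⊕b27⊕b30⊕b31 = 0⊕0⊕0⊕1⊕1⊕0⊕0⊕1⊕1⊕0⊕0⊕1⊕1⊕1⊕0⊕1 = 0
s4: b4⊕b5⊕b6⊕b7⊕b12⊕b13⊕b14⊕b15⊕b20⊕b21⊕b22⊕b23⊕b28⊕b29⊕b30⊕b31 = 1⊕0⊕0⊕1⊕0⊕1⊕0⊕1⊕0⊕1⊕0⊕1⊕1⊕1⊕0⊕1 = 1
s8: b8⊕b9⊕b10⊕b11⊕b12⊕b13⊕b14⊕b15⊕b24⊕b25⊕b26⊕b27⊕b28⊕b29⊕b30⊕b31 = 1⊕0⊕1⊕0⊕0⊕1⊕0⊕1⊕0⊕0⊕1⊕1⊕1⊕1⊕0⊕1 = 1
s16: b16⊕b17⊕b18⊕b19⊕b20⊕b21⊕b22⊕b23⊕b24⊕b25⊕b26⊕b27⊕b28⊕b29⊕b30⊕b31 = 0⊕0⊕1⊕0⊕0⊕1⊕0⊕1⊕0⊕0⊕1⊕1⊕1⊕1⊕0⊕1 = 0
Syndrome (s16...s1) = 01101 → position 13.
Flip bit 13: corrected codeword = 1001001101000010010010100111101
Data bits at positions 3,5,6,7,9,10,11,12,13,14,15,17,18,19,20,21,22,23,24,25,26,27,28,29,30,31: 00010100001010010100111101

00010100001010010100111101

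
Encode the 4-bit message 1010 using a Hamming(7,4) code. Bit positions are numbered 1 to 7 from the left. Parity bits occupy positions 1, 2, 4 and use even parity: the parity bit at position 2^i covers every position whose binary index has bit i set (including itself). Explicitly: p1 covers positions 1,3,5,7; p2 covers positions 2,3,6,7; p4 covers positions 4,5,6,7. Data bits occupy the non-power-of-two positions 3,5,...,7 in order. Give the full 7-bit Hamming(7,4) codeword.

Place data bits at non-power-of-two positions: b3=1, b5=0, b6=1, b7=0.
p1 = XOR of data positions {3,5,7} = 1⊕0⊕0 = 1
p2 = XOR of data positions {3,6,7} = 1⊕1⊕0 = 0
p4 = XOR of data positions {5,6,7} = 0⊕1⊕0 = 1
Codeword b1..b7 = 1011010

1011010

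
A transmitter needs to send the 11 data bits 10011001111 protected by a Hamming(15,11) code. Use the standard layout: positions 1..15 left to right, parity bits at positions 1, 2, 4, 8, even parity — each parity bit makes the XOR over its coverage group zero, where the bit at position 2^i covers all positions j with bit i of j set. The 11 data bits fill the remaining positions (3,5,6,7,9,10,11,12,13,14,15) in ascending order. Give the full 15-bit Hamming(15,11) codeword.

101100111001111

Place data bits at non-power-of-two positions: b3=1, b5=0, b6=0, b7=1, b9=1, b10=0, b11=0, b12=1, b13=1, b14=1, b15=1.
p1 = XOR of data positions {3,5,7,9,11,13,15} = 1⊕0⊕1⊕1⊕0⊕1⊕1 = 1
p2 = XOR of data positions {3,6,7,10,11,14,15} = 1⊕0⊕1⊕0⊕0⊕1⊕1 = 0
p4 = XOR of data positions {5,6,7,12,13,14,15} = 0⊕0⊕1⊕1⊕1⊕1⊕1 = 1
p8 = XOR of data positions {9,10,11,12,13,14,15} = 1⊕0⊕0⊕1⊕1⊕1⊕1 = 1
Codeword b1..b15 = 101100111001111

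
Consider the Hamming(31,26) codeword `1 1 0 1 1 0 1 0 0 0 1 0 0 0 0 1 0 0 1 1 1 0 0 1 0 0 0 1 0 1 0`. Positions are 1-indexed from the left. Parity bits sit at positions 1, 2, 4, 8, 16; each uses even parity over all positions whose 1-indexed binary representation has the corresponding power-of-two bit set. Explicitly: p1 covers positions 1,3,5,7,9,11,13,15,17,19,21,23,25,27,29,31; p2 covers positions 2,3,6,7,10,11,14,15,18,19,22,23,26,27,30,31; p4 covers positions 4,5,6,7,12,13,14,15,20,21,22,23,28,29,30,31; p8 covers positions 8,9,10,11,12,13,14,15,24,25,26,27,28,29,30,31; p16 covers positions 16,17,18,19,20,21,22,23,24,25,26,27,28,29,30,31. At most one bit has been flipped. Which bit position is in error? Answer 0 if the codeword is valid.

22

s1: b1⊕b3⊕b5⊕b7⊕b9⊕b11⊕b13⊕b15⊕b17⊕b19⊕b21⊕b23⊕b25⊕b27⊕b29⊕b31 = 1⊕0⊕1⊕1⊕0⊕1⊕0⊕0⊕0⊕1⊕1⊕0⊕0⊕0⊕0⊕0 = 0
s2: b2⊕b3⊕b6⊕b7⊕b10⊕b11⊕b14⊕b15⊕b18⊕b19⊕b22⊕b23⊕b26⊕b27⊕b30⊕b31 = 1⊕0⊕0⊕1⊕0⊕1⊕0⊕0⊕0⊕1⊕0⊕0⊕0⊕0⊕1⊕0 = 1
s4: b4⊕b5⊕b6⊕b7⊕b12⊕b13⊕b14⊕b15⊕b20⊕b21⊕b22⊕b23⊕b28⊕b29⊕b30⊕b31 = 1⊕1⊕0⊕1⊕0⊕0⊕0⊕0⊕1⊕1⊕0⊕0⊕1⊕0⊕1⊕0 = 1
s8: b8⊕b9⊕b10⊕b11⊕b12⊕b13⊕b14⊕b15⊕b24⊕b25⊕b26⊕b27⊕b28⊕b29⊕b30⊕b31 = 0⊕0⊕0⊕1⊕0⊕0⊕0⊕0⊕1⊕0⊕0⊕0⊕1⊕0⊕1⊕0 = 0
s16: b16⊕b17⊕b18⊕b19⊕b20⊕b21⊕b22⊕b23⊕b24⊕b25⊕b26⊕b27⊕b28⊕b29⊕b30⊕b31 = 1⊕0⊕0⊕1⊕1⊕1⊕0⊕0⊕1⊕0⊕0⊕0⊕1⊕0⊕1⊕0 = 1
Syndrome (s16...s1) = 10110 → position 22.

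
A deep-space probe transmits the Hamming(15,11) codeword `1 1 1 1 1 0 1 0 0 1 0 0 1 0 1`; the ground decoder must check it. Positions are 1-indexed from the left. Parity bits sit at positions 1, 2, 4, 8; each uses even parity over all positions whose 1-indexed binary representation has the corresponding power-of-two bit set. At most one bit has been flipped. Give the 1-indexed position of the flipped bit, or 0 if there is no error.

s1: b1⊕b3⊕b5⊕b7⊕b9⊕b11⊕b13⊕b15 = 1⊕1⊕1⊕1⊕0⊕0⊕1⊕1 = 0
s2: b2⊕b3⊕b6⊕b7⊕b10⊕b11⊕b14⊕b15 = 1⊕1⊕0⊕1⊕1⊕0⊕0⊕1 = 1
s4: b4⊕b5⊕b6⊕b7⊕b12⊕b13⊕b14⊕b15 = 1⊕1⊕0⊕1⊕0⊕1⊕0⊕1 = 1
s8: b8⊕b9⊕b10⊕b11⊕b12⊕b13⊕b14⊕b15 = 0⊕0⊕1⊕0⊕0⊕1⊕0⊕1 = 1
Syndrome (s8...s1) = 1110 → position 14.

14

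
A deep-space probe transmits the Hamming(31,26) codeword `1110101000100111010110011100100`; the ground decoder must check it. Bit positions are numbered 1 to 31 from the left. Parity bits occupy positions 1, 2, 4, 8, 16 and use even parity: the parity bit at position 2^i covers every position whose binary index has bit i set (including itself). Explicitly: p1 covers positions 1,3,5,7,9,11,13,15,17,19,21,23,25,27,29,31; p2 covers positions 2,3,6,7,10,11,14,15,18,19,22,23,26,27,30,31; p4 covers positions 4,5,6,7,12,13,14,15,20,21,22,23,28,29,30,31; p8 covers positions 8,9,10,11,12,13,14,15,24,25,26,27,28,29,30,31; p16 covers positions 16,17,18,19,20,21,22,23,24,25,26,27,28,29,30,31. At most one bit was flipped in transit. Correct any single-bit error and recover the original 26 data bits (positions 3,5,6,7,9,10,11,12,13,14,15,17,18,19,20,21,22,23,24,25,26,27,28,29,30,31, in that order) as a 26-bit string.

s1: b1⊕b3⊕b5⊕b7⊕b9⊕b11⊕b13⊕b15⊕b17⊕b19⊕b21⊕b23⊕b25⊕b27⊕b29⊕b31 = 1⊕1⊕1⊕1⊕0⊕1⊕0⊕1⊕0⊕0⊕1⊕0⊕1⊕0⊕1⊕0 = 1
s2: b2⊕b3⊕b6⊕b7⊕b10⊕b11⊕b14⊕b15⊕b18⊕b19⊕b22⊕b23⊕b26⊕b27⊕b30⊕b31 = 1⊕1⊕0⊕1⊕0⊕1⊕1⊕1⊕1⊕0⊕0⊕0⊕1⊕0⊕0⊕0 = 0
s4: b4⊕b5⊕b6⊕b7⊕b12⊕b13⊕b14⊕b15⊕b20⊕b21⊕b22⊕b23⊕b28⊕b29⊕b30⊕b31 = 0⊕1⊕0⊕1⊕0⊕0⊕1⊕1⊕1⊕1⊕0⊕0⊕0⊕1⊕0⊕0 = 1
s8: b8⊕b9⊕b10⊕b11⊕b12⊕b13⊕b14⊕b15⊕b24⊕b25⊕b26⊕b27⊕b28⊕b29⊕b30⊕b31 = 0⊕0⊕0⊕1⊕0⊕0⊕1⊕1⊕1⊕1⊕1⊕0⊕0⊕1⊕0⊕0 = 1
s16: b16⊕b17⊕b18⊕b19⊕b20⊕b21⊕b22⊕b23⊕b24⊕b25⊕b26⊕b27⊕b28⊕b29⊕b30⊕b31 = 1⊕0⊕1⊕0⊕1⊕1⊕0⊕0⊕1⊕1⊕1⊕0⊕0⊕1⊕0⊕0 = 0
Syndrome (s16...s1) = 01101 → position 13.
Flip bit 13: corrected codeword = 1110101000101111010110011100100
Data bits at positions 3,5,6,7,9,10,11,12,13,14,15,17,18,19,20,21,22,23,24,25,26,27,28,29,30,31: 11010010111010110011100100

11010010111010110011100100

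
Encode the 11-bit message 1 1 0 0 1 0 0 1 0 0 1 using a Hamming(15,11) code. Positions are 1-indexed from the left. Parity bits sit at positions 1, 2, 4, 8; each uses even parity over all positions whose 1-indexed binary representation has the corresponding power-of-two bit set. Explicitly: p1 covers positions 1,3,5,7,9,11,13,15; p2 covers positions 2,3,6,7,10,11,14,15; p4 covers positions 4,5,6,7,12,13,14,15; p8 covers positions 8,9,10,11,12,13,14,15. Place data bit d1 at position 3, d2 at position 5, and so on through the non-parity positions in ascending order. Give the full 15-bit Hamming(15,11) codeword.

Place data bits at non-power-of-two positions: b3=1, b5=1, b6=0, b7=0, b9=1, b10=0, b11=0, b12=1, b13=0, b14=0, b15=1.
p1 = XOR of data positions {3,5,7,9,11,13,15} = 1⊕1⊕0⊕1⊕0⊕0⊕1 = 0
p2 = XOR of data positions {3,6,7,10,11,14,15} = 1⊕0⊕0⊕0⊕0⊕0⊕1 = 0
p4 = XOR of data positions {5,6,7,12,13,14,15} = 1⊕0⊕0⊕1⊕0⊕0⊕1 = 1
p8 = XOR of data positions {9,10,11,12,13,14,15} = 1⊕0⊕0⊕1⊕0⊕0⊕1 = 1
Codeword b1..b15 = 001110011001001

001110011001001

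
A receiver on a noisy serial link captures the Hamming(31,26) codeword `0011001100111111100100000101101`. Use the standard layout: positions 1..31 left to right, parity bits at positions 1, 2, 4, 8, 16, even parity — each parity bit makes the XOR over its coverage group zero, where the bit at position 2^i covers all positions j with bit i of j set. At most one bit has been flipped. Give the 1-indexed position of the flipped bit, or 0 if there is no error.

18

s1: b1⊕b3⊕b5⊕b7⊕b9⊕b11⊕b13⊕b15⊕b17⊕b19⊕b21⊕b23⊕b25⊕b27⊕b29⊕b31 = 0⊕1⊕0⊕1⊕0⊕1⊕1⊕1⊕1⊕0⊕0⊕0⊕0⊕0⊕1⊕1 = 0
s2: b2⊕b3⊕b6⊕b7⊕b10⊕b11⊕b14⊕b15⊕b18⊕b19⊕b22⊕b23⊕b26⊕b27⊕b30⊕b31 = 0⊕1⊕0⊕1⊕0⊕1⊕1⊕1⊕0⊕0⊕0⊕0⊕1⊕0⊕0⊕1 = 1
s4: b4⊕b5⊕b6⊕b7⊕b12⊕b13⊕b14⊕b15⊕b20⊕b21⊕b22⊕b23⊕b28⊕b29⊕b30⊕b31 = 1⊕0⊕0⊕1⊕1⊕1⊕1⊕1⊕1⊕0⊕0⊕0⊕1⊕1⊕0⊕1 = 0
s8: b8⊕b9⊕b10⊕b11⊕b12⊕b13⊕b14⊕b15⊕b24⊕b25⊕b26⊕b27⊕b28⊕b29⊕b30⊕b31 = 1⊕0⊕0⊕1⊕1⊕1⊕1⊕1⊕0⊕0⊕1⊕0⊕1⊕1⊕0⊕1 = 0
s16: b16⊕b17⊕b18⊕b19⊕b20⊕b21⊕b22⊕b23⊕b24⊕b25⊕b26⊕b27⊕b28⊕b29⊕b30⊕b31 = 1⊕1⊕0⊕0⊕1⊕0⊕0⊕0⊕0⊕0⊕1⊕0⊕1⊕1⊕0⊕1 = 1
Syndrome (s16...s1) = 10010 → position 18.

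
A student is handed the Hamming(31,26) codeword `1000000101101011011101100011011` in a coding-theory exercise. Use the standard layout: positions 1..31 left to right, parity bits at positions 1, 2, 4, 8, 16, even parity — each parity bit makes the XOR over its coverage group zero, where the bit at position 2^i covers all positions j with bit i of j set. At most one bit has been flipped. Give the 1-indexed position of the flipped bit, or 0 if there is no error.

s1: b1⊕b3⊕b5⊕b7⊕b9⊕b11⊕b13⊕b15⊕b17⊕b19⊕b21⊕b23⊕b25⊕b27⊕b29⊕b31 = 1⊕0⊕0⊕0⊕0⊕1⊕1⊕1⊕0⊕1⊕0⊕1⊕0⊕1⊕0⊕1 = 0
s2: b2⊕b3⊕b6⊕b7⊕b10⊕b11⊕b14⊕b15⊕b18⊕b19⊕b22⊕b23⊕b26⊕b27⊕b30⊕b31 = 0⊕0⊕0⊕0⊕1⊕1⊕0⊕1⊕1⊕1⊕1⊕1⊕0⊕1⊕1⊕1 = 0
s4: b4⊕b5⊕b6⊕b7⊕b12⊕b13⊕b14⊕b15⊕b20⊕b21⊕b22⊕b23⊕b28⊕b29⊕b30⊕b31 = 0⊕0⊕0⊕0⊕0⊕1⊕0⊕1⊕1⊕0⊕1⊕1⊕1⊕0⊕1⊕1 = 0
s8: b8⊕b9⊕b10⊕b11⊕b12⊕b13⊕b14⊕b15⊕b24⊕b25⊕b26⊕b27⊕b28⊕b29⊕b30⊕b31 = 1⊕0⊕1⊕1⊕0⊕1⊕0⊕1⊕0⊕0⊕0⊕1⊕1⊕0⊕1⊕1 = 1
s16: b16⊕b17⊕b18⊕b19⊕b20⊕b21⊕b22⊕b23⊕b24⊕b25⊕b26⊕b27⊕b28⊕b29⊕b30⊕b31 = 1⊕0⊕1⊕1⊕1⊕0⊕1⊕1⊕0⊕0⊕0⊕1⊕1⊕0⊕1⊕1 = 0
Syndrome (s16...s1) = 01000 → position 8.

8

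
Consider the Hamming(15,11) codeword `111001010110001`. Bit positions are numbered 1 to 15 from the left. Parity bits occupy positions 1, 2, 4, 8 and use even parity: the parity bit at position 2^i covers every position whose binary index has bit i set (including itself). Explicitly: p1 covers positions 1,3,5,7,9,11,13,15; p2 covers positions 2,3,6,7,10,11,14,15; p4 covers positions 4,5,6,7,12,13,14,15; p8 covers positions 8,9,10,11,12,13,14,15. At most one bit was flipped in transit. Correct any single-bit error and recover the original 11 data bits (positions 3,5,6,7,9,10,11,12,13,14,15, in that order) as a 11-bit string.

s1: b1⊕b3⊕b5⊕b7⊕b9⊕b11⊕b13⊕b15 = 1⊕1⊕0⊕0⊕0⊕1⊕0⊕1 = 0
s2: b2⊕b3⊕b6⊕b7⊕b10⊕b11⊕b14⊕b15 = 1⊕1⊕1⊕0⊕1⊕1⊕0⊕1 = 0
s4: b4⊕b5⊕b6⊕b7⊕b12⊕b13⊕b14⊕b15 = 0⊕0⊕1⊕0⊕0⊕0⊕0⊕1 = 0
s8: b8⊕b9⊕b10⊕b11⊕b12⊕b13⊕b14⊕b15 = 1⊕0⊕1⊕1⊕0⊕0⊕0⊕1 = 0
Syndrome (s8...s1) = 0000 → position 0 (no error).
No correction needed.
Data bits at positions 3,5,6,7,9,10,11,12,13,14,15: 10100110001

10100110001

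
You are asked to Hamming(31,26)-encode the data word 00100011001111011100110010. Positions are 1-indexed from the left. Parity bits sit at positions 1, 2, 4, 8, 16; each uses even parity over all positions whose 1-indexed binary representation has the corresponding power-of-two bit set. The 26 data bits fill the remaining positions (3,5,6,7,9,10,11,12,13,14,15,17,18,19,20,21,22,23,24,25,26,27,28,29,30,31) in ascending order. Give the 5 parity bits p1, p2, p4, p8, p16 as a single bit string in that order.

10101

Place data bits at non-power-of-two positions: b3=0, b5=0, b6=1, b7=0, b9=0, b10=0, b11=1, b12=1, b13=0, b14=0, b15=1, b17=1, b18=1, b19=1, b20=0, b21=1, b22=1, b23=1, b24=0, b25=0, b26=1, b27=1, b28=0, b29=0, b30=1, b31=0.
p1 = XOR of data positions {3,5,7,9,11,13,15,17,19,21,23,25,27,29,31} = 0⊕0⊕0⊕0⊕1⊕0⊕1⊕1⊕1⊕1⊕1⊕0⊕1⊕0⊕0 = 1
p2 = XOR of data positions {3,6,7,10,11,14,15,18,19,22,23,26,27,30,31} = 0⊕1⊕0⊕0⊕1⊕0⊕1⊕1⊕1⊕1⊕1⊕1⊕1⊕1⊕0 = 0
p4 = XOR of data positions {5,6,7,12,13,14,15,20,21,22,23,28,29,30,31} = 0⊕1⊕0⊕1⊕0⊕0⊕1⊕0⊕1⊕1⊕1⊕0⊕0⊕1⊕0 = 1
p8 = XOR of data positions {9,10,11,12,13,14,15,24,25,26,27,28,29,30,31} = 0⊕0⊕1⊕1⊕0⊕0⊕1⊕0⊕0⊕1⊕1⊕0⊕0⊕1⊕0 = 0
p16 = XOR of data positions {17,18,19,20,21,22,23,24,25,26,27,28,29,30,31} = 1⊕1⊕1⊕0⊕1⊕1⊕1⊕0⊕0⊕1⊕1⊕0⊕0⊕1⊕0 = 1
Parity bits p1,p2,p4,p8,p16 = 10101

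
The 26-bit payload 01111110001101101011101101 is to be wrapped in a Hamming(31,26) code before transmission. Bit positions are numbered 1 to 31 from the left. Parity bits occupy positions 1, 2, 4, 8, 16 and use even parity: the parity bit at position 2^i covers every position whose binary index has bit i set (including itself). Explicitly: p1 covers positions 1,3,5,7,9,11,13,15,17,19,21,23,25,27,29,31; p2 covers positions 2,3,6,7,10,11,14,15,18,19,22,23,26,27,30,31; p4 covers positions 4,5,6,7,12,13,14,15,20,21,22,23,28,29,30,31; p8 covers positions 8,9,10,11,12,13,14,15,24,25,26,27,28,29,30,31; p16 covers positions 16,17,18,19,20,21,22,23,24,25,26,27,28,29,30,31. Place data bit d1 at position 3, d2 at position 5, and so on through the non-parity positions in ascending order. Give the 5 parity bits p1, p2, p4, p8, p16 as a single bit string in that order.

Place data bits at non-power-of-two positions: b3=0, b5=1, b6=1, b7=1, b9=1, b10=1, b11=1, b12=0, b13=0, b14=0, b15=1, b17=1, b18=0, b19=1, b20=1, b21=0, b22=1, b23=0, b24=1, b25=1, b26=1, b27=0, b28=1, b29=1, b30=0, b31=1.
p1 = XOR of data positions {3,5,7,9,11,13,15,17,19,21,23,25,27,29,31} = 0⊕1⊕1⊕1⊕1⊕0⊕1⊕1⊕1⊕0⊕0⊕1⊕0⊕1⊕1 = 0
p2 = XOR of data positions {3,6,7,10,11,14,15,18,19,22,23,26,27,30,31} = 0⊕1⊕1⊕1⊕1⊕0⊕1⊕0⊕1⊕1⊕0⊕1⊕0⊕0⊕1 = 1
p4 = XOR of data positions {5,6,7,12,13,14,15,20,21,22,23,28,29,30,31} = 1⊕1⊕1⊕0⊕0⊕0⊕1⊕1⊕0⊕1⊕0⊕1⊕1⊕0⊕1 = 1
p8 = XOR of data positions {9,10,11,12,13,14,15,24,25,26,27,28,29,30,31} = 1⊕1⊕1⊕0⊕0⊕0⊕1⊕1⊕1⊕1⊕0⊕1⊕1⊕0⊕1 = 0
p16 = XOR of data positions {17,18,19,20,21,22,23,24,25,26,27,28,29,30,31} = 1⊕0⊕1⊕1⊕0⊕1⊕0⊕1⊕1⊕1⊕0⊕1⊕1⊕0⊕1 = 0
Parity bits p1,p2,p4,p8,p16 = 01100

01100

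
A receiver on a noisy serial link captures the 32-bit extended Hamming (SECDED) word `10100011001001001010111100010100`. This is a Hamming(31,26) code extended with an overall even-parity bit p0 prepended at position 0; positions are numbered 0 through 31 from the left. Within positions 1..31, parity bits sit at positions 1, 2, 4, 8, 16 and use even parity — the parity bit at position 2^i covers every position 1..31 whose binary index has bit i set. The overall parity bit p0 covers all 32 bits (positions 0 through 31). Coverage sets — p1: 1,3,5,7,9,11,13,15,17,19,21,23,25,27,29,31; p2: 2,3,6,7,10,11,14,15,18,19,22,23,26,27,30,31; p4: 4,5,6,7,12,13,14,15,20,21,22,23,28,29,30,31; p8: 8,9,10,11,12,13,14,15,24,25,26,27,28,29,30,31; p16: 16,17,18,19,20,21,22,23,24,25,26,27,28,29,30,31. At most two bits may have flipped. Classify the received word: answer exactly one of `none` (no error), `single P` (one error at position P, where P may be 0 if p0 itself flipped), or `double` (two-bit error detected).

none

s1: b1⊕b3⊕b5⊕b7⊕b9⊕b11⊕b13⊕b15⊕b17⊕b19⊕b21⊕b23⊕b25⊕b27⊕b29⊕b31 = 0⊕0⊕0⊕1⊕0⊕0⊕1⊕0⊕0⊕0⊕1⊕1⊕0⊕1⊕1⊕0 = 0
s2: b2⊕b3⊕b6⊕b7⊕b10⊕b11⊕b14⊕b15⊕b18⊕b19⊕b22⊕b23⊕b26⊕b27⊕b30⊕b31 = 1⊕0⊕1⊕1⊕1⊕0⊕0⊕0⊕1⊕0⊕1⊕1⊕0⊕1⊕0⊕0 = 0
s4: b4⊕b5⊕b6⊕b7⊕b12⊕b13⊕b14⊕b15⊕b20⊕b21⊕b22⊕b23⊕b28⊕b29⊕b30⊕b31 = 0⊕0⊕1⊕1⊕0⊕1⊕0⊕0⊕1⊕1⊕1⊕1⊕0⊕1⊕0⊕0 = 0
s8: b8⊕b9⊕b10⊕b11⊕b12⊕b13⊕b14⊕b15⊕b24⊕b25⊕b26⊕b27⊕b28⊕b29⊕b30⊕b31 = 0⊕0⊕1⊕0⊕0⊕1⊕0⊕0⊕0⊕0⊕0⊕1⊕0⊕1⊕0⊕0 = 0
s16: b16⊕b17⊕b18⊕b19⊕b20⊕b21⊕b22⊕b23⊕b24⊕b25⊕b26⊕b27⊕b28⊕b29⊕b30⊕b31 = 1⊕0⊕1⊕0⊕1⊕1⊕1⊕1⊕0⊕0⊕0⊕1⊕0⊕1⊕0⊕0 = 0
Syndrome (s16...s1) = 00000 → position 0 (no error).
Overall parity (XOR of all 32 bits, including p0): 1⊕0⊕1⊕0⊕0⊕0⊕1⊕1⊕0⊕0⊕1⊕0⊕0⊕1⊕0⊕0⊕1⊕0⊕1⊕0⊕1⊕1⊕1⊕1⊕0⊕0⊕0⊕1⊕0⊕1⊕0⊕0 = 0
Overall=0, syndrome position=0 → no error.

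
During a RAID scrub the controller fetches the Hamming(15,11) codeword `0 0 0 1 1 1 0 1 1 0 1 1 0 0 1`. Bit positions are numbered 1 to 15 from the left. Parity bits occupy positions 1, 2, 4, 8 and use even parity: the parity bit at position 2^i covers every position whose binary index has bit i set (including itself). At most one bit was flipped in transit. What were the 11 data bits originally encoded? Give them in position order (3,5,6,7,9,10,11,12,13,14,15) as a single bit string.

s1: b1⊕b3⊕b5⊕b7⊕b9⊕b11⊕b13⊕b15 = 0⊕0⊕1⊕0⊕1⊕1⊕0⊕1 = 0
s2: b2⊕b3⊕b6⊕b7⊕b10⊕b11⊕b14⊕b15 = 0⊕0⊕1⊕0⊕0⊕1⊕0⊕1 = 1
s4: b4⊕b5⊕b6⊕b7⊕b12⊕b13⊕b14⊕b15 = 1⊕1⊕1⊕0⊕1⊕0⊕0⊕1 = 1
s8: b8⊕b9⊕b10⊕b11⊕b12⊕b13⊕b14⊕b15 = 1⊕1⊕0⊕1⊕1⊕0⊕0⊕1 = 1
Syndrome (s8...s1) = 1110 → position 14.
Flip bit 14: corrected codeword = 000111011011011
Data bits at positions 3,5,6,7,9,10,11,12,13,14,15: 01101011011

01101011011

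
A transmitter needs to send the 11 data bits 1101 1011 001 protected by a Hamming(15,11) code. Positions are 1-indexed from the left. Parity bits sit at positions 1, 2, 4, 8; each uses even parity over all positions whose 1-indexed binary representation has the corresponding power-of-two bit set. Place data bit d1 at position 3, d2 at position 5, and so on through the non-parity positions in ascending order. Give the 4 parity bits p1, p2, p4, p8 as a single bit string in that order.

0000

Place data bits at non-power-of-two positions: b3=1, b5=1, b6=0, b7=1, b9=1, b10=0, b11=1, b12=1, b13=0, b14=0, b15=1.
p1 = XOR of data positions {3,5,7,9,11,13,15} = 1⊕1⊕1⊕1⊕1⊕0⊕1 = 0
p2 = XOR of data positions {3,6,7,10,11,14,15} = 1⊕0⊕1⊕0⊕1⊕0⊕1 = 0
p4 = XOR of data positions {5,6,7,12,13,14,15} = 1⊕0⊕1⊕1⊕0⊕0⊕1 = 0
p8 = XOR of data positions {9,10,11,12,13,14,15} = 1⊕0⊕1⊕1⊕0⊕0⊕1 = 0
Parity bits p1,p2,p4,p8 = 0000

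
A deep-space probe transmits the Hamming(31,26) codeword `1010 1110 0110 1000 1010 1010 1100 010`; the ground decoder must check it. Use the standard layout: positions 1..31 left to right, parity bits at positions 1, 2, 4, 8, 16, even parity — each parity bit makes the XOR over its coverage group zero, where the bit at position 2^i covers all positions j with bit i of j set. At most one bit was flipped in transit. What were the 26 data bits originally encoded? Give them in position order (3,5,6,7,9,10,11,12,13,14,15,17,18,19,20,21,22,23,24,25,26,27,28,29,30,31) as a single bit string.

s1: b1⊕b3⊕b5⊕b7⊕b9⊕b11⊕b13⊕b15⊕b17⊕b19⊕b21⊕b23⊕b25⊕b27⊕b29⊕b31 = 1⊕1⊕1⊕1⊕0⊕1⊕1⊕0⊕1⊕1⊕1⊕1⊕1⊕0⊕0⊕0 = 1
s2: b2⊕b3⊕b6⊕b7⊕b10⊕b11⊕b14⊕b15⊕b18⊕b19⊕b22⊕b23⊕b26⊕b27⊕b30⊕b31 = 0⊕1⊕1⊕1⊕1⊕1⊕0⊕0⊕0⊕1⊕0⊕1⊕1⊕0⊕1⊕0 = 1
s4: b4⊕b5⊕b6⊕b7⊕b12⊕b13⊕b14⊕b15⊕b20⊕b21⊕b22⊕b23⊕b28⊕b29⊕b30⊕b31 = 0⊕1⊕1⊕1⊕0⊕1⊕0⊕0⊕0⊕1⊕0⊕1⊕0⊕0⊕1⊕0 = 1
s8: b8⊕b9⊕b10⊕b11⊕b12⊕b13⊕b14⊕b15⊕b24⊕b25⊕b26⊕b27⊕b28⊕b29⊕b30⊕b31 = 0⊕0⊕1⊕1⊕0⊕1⊕0⊕0⊕0⊕1⊕1⊕0⊕0⊕0⊕1⊕0 = 0
s16: b16⊕b17⊕b18⊕b19⊕b20⊕b21⊕b22⊕b23⊕b24⊕b25⊕b26⊕b27⊕b28⊕b29⊕b30⊕b31 = 0⊕1⊕0⊕1⊕0⊕1⊕0⊕1⊕0⊕1⊕1⊕0⊕0⊕0⊕1⊕0 = 1
Syndrome (s16...s1) = 10111 → position 23.
Flip bit 23: corrected codeword = 1010111001101000101010001100010
Data bits at positions 3,5,6,7,9,10,11,12,13,14,15,17,18,19,20,21,22,23,24,25,26,27,28,29,30,31: 11110110100101010001100010

11110110100101010001100010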